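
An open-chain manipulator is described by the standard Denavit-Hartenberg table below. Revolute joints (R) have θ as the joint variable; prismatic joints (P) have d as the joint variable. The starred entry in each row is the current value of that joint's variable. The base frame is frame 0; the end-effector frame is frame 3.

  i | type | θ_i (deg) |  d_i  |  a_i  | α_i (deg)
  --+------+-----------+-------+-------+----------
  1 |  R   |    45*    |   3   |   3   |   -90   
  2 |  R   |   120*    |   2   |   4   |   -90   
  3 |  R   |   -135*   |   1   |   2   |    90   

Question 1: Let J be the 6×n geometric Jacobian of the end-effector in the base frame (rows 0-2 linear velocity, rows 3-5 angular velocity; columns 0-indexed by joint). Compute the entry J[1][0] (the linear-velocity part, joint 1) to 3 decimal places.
-1.819

axis z_0 = ẑ; lever o_n−o_0 = (-1.8195,3.0089,1.2606)
cross product → J_v[:, 0] = (-3.0089,-1.8195,0.0000)
J_ω[:, 0] = z_0
entry J[1][0] = -1.8195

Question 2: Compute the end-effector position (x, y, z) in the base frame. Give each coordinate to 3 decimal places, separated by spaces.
-1.819 3.009 1.261

after link 1: o_1 = (2.1213, 2.1213, 3.0000)
after link 2: o_2 = (-0.7071, 2.1213, -0.4641)
after link 3: o_3 = (-1.8195, 3.0089, 1.2606)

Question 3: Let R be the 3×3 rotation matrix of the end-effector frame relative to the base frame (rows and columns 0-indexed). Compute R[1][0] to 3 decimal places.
0.750

End-effector x-axis (col 0 of R) = (-0.2500,0.7500,0.6124)
R[1][0] = 0.7500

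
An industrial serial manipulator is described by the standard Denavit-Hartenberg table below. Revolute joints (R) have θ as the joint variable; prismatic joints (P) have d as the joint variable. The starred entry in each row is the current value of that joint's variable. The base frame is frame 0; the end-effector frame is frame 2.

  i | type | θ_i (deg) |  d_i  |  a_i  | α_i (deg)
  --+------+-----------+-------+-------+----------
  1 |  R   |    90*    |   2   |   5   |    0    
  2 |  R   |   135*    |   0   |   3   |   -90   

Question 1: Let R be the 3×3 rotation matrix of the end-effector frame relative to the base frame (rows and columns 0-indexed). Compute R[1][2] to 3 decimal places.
End-effector z-axis (col 2 of R) = (0.7071,-0.7071,0.0000)
R[1][2] = -0.7071

-0.707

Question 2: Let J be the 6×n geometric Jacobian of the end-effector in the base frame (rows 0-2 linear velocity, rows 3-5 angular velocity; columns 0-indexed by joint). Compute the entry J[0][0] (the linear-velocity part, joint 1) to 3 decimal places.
axis z_0 = ẑ; lever o_n−o_0 = (-2.1213,2.8787,2.0000)
cross product → J_v[:, 0] = (-2.8787,-2.1213,0.0000)
J_ω[:, 0] = z_0
entry J[0][0] = -2.8787

-2.879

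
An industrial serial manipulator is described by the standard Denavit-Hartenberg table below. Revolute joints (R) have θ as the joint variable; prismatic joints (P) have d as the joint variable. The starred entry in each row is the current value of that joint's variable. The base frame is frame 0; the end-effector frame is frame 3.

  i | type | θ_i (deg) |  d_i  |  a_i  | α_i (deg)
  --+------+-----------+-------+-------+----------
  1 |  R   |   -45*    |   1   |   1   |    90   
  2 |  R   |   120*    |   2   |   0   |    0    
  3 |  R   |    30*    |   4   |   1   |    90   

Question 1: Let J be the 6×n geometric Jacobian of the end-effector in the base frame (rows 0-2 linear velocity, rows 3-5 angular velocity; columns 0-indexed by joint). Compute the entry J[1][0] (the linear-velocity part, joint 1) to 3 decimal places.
-4.148

axis z_0 = ẑ; lever o_n−o_0 = (-4.1479,-4.3374,1.5000)
cross product → J_v[:, 0] = (4.3374,-4.1479,0.0000)
J_ω[:, 0] = z_0
entry J[1][0] = -4.1479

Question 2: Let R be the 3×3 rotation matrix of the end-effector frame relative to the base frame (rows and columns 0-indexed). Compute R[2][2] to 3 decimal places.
0.866

End-effector z-axis (col 2 of R) = (0.3536,-0.3536,0.8660)
R[2][2] = 0.8660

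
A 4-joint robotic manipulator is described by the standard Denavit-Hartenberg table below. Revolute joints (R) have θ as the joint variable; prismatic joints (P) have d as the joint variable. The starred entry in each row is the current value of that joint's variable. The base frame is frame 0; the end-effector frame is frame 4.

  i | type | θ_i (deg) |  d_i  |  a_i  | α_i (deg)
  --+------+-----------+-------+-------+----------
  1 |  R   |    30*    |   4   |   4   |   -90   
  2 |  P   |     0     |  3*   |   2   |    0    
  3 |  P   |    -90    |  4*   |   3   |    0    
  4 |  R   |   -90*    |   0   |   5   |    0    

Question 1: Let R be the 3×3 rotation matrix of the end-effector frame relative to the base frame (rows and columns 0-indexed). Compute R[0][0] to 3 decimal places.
End-effector x-axis (col 0 of R) = (-0.8660,-0.5000,0.0000)
R[0][0] = -0.8660

-0.866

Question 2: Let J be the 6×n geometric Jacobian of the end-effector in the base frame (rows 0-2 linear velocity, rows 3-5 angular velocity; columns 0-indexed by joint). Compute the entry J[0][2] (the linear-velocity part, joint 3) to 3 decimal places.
prismatic axis z_2 = (-0.5000,0.8660,0.0000)
J_v[:, 2] = z_2; J_ω[:, 2] = (0,0,0)
entry J[0][2] = -0.5000

-0.500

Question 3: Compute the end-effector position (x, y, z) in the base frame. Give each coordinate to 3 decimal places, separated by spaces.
after link 1: o_1 = (3.4641, 2.0000, 4.0000)
after link 2: o_2 = (3.6962, 5.5981, 4.0000)
after link 3: o_3 = (1.6962, 9.0622, 7.0000)
after link 4: o_4 = (-2.6340, 6.5622, 7.0000)

-2.634 6.562 7.000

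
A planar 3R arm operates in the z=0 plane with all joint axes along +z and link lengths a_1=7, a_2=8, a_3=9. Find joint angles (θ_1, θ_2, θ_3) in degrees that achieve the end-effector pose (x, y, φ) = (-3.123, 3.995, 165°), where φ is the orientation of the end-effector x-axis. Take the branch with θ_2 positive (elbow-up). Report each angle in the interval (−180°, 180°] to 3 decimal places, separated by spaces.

wrist centre = target − a_3·(cos φ, sin φ) = (5.5703, 1.6656)
cos θ_2 = (33.8029−7²−8²)/(2·7·8) = -0.7071; θ_2 = 135.0008° (elbow-up)
β = atan2(1.6656,5.5703) = 16.6476°; ψ = atan2(5.6568,1.3431) = 76.6438°
θ_1 = β − ψ = -59.9962°
θ_3 = φ − θ_1 − θ_2 = 89.9954° (wrapped to (-180°,180°])

-59.996 135.001 89.995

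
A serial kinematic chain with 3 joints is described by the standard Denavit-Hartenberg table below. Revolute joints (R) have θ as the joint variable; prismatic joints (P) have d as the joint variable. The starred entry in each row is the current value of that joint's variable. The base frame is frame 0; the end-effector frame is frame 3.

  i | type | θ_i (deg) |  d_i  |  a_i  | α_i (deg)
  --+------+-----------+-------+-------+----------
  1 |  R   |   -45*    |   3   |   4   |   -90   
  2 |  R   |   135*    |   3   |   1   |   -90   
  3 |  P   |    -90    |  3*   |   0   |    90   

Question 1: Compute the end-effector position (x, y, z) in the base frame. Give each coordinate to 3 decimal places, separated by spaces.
after link 1: o_1 = (2.8284, -2.8284, 3.0000)
after link 2: o_2 = (4.4497, -0.2071, 2.2929)
after link 3: o_3 = (2.9497, 1.2929, 4.4142)

2.950 1.293 4.414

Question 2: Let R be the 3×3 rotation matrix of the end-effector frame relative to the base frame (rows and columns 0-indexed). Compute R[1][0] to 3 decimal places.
0.707

End-effector x-axis (col 0 of R) = (0.7071,0.7071,-0.0000)
R[1][0] = 0.7071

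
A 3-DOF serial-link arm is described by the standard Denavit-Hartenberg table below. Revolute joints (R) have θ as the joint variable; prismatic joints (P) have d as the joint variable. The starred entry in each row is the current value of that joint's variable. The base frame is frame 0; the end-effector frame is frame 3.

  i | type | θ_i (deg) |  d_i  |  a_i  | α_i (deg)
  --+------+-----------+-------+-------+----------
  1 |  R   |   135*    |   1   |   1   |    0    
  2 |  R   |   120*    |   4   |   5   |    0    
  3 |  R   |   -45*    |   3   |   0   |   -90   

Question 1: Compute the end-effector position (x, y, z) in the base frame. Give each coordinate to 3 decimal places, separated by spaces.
-2.001 -4.123 8.000

after link 1: o_1 = (-0.7071, 0.7071, 1.0000)
after link 2: o_2 = (-2.0012, -4.1225, 5.0000)
after link 3: o_3 = (-2.0012, -4.1225, 8.0000)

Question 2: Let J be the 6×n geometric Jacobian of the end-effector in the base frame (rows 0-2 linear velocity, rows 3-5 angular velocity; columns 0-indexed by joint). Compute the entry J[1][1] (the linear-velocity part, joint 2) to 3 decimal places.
axis z_1 = (0.0000,0.0000,1.0000); lever o_n−o_1 = (-1.2941,-4.8296,7.0000)
cross product → J_v[:, 1] = (4.8296,-1.2941,0.0000)
J_ω[:, 1] = z_1
entry J[1][1] = -1.2941

-1.294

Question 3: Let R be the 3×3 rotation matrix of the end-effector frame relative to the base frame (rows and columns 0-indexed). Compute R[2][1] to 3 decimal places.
End-effector y-axis (col 1 of R) = (0.0000,-0.0000,-1.0000)
R[2][1] = -1.0000

-1.000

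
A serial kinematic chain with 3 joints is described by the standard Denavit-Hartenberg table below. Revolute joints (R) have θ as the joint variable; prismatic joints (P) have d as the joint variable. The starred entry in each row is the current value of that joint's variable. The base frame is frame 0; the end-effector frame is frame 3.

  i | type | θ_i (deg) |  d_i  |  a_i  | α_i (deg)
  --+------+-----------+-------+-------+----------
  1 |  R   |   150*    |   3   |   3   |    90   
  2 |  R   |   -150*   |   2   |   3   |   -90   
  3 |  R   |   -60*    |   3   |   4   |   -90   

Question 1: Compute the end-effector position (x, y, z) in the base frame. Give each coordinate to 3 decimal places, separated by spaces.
after link 1: o_1 = (-2.5981, 1.5000, 3.0000)
after link 2: o_2 = (0.6519, 1.9330, 1.5000)
after link 3: o_3 = (2.5849, 4.8170, -2.0981)

2.585 4.817 -2.098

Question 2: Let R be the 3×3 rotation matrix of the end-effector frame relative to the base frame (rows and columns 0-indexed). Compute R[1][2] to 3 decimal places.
End-effector z-axis (col 2 of R) = (0.3995,-0.8080,-0.4330)
R[1][2] = -0.8080

-0.808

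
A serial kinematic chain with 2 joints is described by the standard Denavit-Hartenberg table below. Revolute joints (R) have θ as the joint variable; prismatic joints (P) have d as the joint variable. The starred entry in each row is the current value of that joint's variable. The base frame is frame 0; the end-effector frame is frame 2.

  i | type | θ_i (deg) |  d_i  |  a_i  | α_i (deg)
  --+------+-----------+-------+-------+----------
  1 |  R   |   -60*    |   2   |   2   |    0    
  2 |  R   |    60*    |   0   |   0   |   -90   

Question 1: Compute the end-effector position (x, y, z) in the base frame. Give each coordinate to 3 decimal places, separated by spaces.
1.000 -1.732 2.000

after link 1: o_1 = (1.0000, -1.7321, 2.0000)
after link 2: o_2 = (1.0000, -1.7321, 2.0000)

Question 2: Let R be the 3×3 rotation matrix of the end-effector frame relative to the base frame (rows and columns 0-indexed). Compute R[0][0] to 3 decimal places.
1.000

End-effector x-axis (col 0 of R) = (1.0000,0.0000,0.0000)
R[0][0] = 1.0000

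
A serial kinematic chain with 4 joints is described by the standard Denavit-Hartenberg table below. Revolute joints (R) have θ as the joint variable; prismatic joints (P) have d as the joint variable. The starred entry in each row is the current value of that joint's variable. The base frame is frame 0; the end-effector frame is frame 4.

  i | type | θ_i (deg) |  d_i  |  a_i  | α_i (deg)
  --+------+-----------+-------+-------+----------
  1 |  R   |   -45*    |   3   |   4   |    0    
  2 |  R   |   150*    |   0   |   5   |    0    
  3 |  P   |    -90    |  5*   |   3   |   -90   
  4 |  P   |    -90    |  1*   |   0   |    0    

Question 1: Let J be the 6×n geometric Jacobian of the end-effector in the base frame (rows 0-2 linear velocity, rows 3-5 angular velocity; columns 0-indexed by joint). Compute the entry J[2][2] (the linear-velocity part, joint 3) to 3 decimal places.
1.000

prismatic axis z_2 = (0.0000,0.0000,1.0000)
J_v[:, 2] = z_2; J_ω[:, 2] = (0,0,0)
entry J[2][2] = 1.0000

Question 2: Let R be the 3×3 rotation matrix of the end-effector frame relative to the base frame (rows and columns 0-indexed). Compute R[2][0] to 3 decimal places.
1.000

End-effector x-axis (col 0 of R) = (0.0000,-0.0000,1.0000)
R[2][0] = 1.0000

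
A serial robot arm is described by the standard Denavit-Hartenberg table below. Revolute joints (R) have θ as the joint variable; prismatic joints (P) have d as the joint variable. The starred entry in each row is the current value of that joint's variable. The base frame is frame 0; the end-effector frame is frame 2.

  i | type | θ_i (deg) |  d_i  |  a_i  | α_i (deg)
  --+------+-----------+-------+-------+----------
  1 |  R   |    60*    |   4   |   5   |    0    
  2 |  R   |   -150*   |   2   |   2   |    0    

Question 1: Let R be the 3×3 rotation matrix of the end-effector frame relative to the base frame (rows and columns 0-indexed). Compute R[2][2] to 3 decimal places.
End-effector z-axis (col 2 of R) = (0.0000,0.0000,1.0000)
R[2][2] = 1.0000

1.000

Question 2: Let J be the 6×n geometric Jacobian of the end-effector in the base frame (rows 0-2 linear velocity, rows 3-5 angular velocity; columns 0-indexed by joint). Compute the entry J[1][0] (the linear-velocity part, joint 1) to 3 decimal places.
2.500

axis z_0 = ẑ; lever o_n−o_0 = (2.5000,2.3301,6.0000)
cross product → J_v[:, 0] = (-2.3301,2.5000,0.0000)
J_ω[:, 0] = z_0
entry J[1][0] = 2.5000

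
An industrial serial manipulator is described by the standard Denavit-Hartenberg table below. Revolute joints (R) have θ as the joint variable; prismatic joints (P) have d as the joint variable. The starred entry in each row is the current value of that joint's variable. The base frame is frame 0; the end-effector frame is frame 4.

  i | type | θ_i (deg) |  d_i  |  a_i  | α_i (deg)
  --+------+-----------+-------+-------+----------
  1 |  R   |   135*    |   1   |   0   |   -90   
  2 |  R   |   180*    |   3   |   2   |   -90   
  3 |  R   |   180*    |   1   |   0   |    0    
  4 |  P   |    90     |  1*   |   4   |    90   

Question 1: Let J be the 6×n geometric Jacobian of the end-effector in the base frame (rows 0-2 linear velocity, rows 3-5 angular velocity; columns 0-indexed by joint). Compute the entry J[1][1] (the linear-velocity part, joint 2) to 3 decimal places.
1.414

axis z_1 = (-0.7071,-0.7071,0.0000); lever o_n−o_1 = (-3.5355,-6.3640,2.0000)
cross product → J_v[:, 1] = (-1.4142,1.4142,2.0000)
J_ω[:, 1] = z_1
entry J[1][1] = 1.4142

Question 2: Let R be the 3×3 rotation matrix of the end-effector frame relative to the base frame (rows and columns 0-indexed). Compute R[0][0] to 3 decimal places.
End-effector x-axis (col 0 of R) = (-0.7071,-0.7071,0.0000)
R[0][0] = -0.7071

-0.707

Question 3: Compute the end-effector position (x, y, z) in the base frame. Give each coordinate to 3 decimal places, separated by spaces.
after link 1: o_1 = (0.0000, 0.0000, 1.0000)
after link 2: o_2 = (-0.7071, -3.5355, 1.0000)
after link 3: o_3 = (-0.7071, -3.5355, 2.0000)
after link 4: o_4 = (-3.5355, -6.3640, 3.0000)

-3.536 -6.364 3.000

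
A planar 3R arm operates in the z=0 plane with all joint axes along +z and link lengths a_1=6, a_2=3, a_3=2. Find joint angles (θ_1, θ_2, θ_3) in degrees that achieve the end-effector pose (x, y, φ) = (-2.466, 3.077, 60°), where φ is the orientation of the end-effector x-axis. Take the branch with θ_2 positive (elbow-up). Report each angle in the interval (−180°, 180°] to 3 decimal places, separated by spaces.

wrist centre = target − a_3·(cos φ, sin φ) = (-3.4660, 1.3449)
cos θ_2 = (13.8220−6²−3²)/(2·6·3) = -0.8661; θ_2 = 150.0033° (elbow-up)
β = atan2(1.3449,-3.4660) = 158.7917°; ψ = atan2(1.4998,3.4018) = 23.7924°
θ_1 = β − ψ = 134.9993°
θ_3 = φ − θ_1 − θ_2 = 134.9974° (wrapped to (-180°,180°])

134.999 150.003 134.997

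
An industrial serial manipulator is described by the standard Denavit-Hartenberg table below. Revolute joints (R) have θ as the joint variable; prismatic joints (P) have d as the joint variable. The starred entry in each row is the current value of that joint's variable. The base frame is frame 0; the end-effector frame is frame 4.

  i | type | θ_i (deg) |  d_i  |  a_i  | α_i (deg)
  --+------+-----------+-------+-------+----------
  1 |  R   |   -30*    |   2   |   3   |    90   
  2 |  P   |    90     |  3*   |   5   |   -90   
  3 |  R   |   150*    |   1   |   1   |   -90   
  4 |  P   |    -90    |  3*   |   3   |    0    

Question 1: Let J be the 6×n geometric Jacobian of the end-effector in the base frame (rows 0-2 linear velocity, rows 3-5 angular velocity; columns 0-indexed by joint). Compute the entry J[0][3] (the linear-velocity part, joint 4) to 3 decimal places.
-0.433

prismatic axis z_3 = (-0.4330,-0.7500,-0.5000)
J_v[:, 3] = z_3; J_ω[:, 3] = (0,0,0)
entry J[0][3] = -0.4330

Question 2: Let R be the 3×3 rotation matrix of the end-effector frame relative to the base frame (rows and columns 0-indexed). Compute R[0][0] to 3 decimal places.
End-effector x-axis (col 0 of R) = (-0.8660,0.5000,0.0000)
R[0][0] = -0.8660

-0.866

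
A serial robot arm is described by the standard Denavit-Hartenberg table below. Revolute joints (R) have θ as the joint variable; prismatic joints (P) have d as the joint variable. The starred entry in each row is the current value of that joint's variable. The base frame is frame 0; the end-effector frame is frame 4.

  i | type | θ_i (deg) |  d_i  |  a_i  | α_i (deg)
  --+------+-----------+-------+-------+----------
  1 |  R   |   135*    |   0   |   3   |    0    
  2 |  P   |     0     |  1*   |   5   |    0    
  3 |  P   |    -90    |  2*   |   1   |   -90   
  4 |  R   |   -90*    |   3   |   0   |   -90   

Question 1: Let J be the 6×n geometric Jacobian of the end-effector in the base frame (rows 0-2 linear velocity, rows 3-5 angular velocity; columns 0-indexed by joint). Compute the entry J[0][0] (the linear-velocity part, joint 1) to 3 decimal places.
-8.485

axis z_0 = ẑ; lever o_n−o_0 = (-7.0711,8.4853,3.0000)
cross product → J_v[:, 0] = (-8.4853,-7.0711,0.0000)
J_ω[:, 0] = z_0
entry J[0][0] = -8.4853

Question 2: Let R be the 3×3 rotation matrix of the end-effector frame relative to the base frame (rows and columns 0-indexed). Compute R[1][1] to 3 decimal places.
End-effector y-axis (col 1 of R) = (0.7071,-0.7071,-0.0000)
R[1][1] = -0.7071

-0.707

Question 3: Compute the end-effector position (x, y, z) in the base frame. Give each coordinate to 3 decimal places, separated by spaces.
-7.071 8.485 3.000

after link 1: o_1 = (-2.1213, 2.1213, 0.0000)
after link 2: o_2 = (-5.6569, 5.6569, 1.0000)
after link 3: o_3 = (-4.9497, 6.3640, 3.0000)
after link 4: o_4 = (-7.0711, 8.4853, 3.0000)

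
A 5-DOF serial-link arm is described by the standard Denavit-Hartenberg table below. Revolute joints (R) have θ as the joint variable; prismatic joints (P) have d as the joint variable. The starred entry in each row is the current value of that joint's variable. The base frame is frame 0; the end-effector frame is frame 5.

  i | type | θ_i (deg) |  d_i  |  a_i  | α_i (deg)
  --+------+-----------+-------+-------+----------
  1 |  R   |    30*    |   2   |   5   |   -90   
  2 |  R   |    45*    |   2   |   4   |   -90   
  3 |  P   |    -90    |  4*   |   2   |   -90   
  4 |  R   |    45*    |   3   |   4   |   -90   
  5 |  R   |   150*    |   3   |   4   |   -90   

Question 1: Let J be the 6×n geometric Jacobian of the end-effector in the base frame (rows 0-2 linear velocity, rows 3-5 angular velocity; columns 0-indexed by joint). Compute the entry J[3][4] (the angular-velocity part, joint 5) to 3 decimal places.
0.787

axis z_4 = (0.7866,-0.3624,0.5000); lever o_n−o_4 = (0.8597,-4.7816,1.1822)
cross product → J_v[:, 4] = (1.9624,-0.5000,-3.4495)
J_ω[:, 4] = z_4
entry J[3][4] = 0.7866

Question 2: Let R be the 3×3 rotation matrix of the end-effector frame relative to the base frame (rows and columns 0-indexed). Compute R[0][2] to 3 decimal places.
End-effector z-axis (col 2 of R) = (0.4906,-0.1250,-0.8624)
R[0][2] = 0.4906

0.491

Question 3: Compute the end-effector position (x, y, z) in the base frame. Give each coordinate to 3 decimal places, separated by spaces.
5.345 5.693 -2.596

after link 1: o_1 = (4.3301, 2.5000, 2.0000)
after link 2: o_2 = (5.7796, 5.6463, -0.8284)
after link 3: o_3 = (2.3301, 5.9641, -3.6569)
after link 4: o_4 = (4.4851, 10.4743, -3.7782)
after link 5: o_5 = (5.3448, 5.6927, -2.5960)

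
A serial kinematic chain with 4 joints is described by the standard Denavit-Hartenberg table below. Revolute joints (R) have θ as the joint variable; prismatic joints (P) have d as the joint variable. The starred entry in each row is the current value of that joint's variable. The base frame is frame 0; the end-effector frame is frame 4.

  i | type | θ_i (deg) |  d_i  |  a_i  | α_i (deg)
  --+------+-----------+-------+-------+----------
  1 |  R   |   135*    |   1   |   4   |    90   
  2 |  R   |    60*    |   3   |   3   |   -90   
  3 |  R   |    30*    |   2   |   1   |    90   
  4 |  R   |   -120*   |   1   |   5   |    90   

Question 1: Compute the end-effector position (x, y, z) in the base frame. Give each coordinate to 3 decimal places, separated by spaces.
-1.769 8.298 1.741

after link 1: o_1 = (-2.8284, 2.8284, 1.0000)
after link 2: o_2 = (-1.7678, 6.0104, 3.5981)
after link 3: o_3 = (-1.2028, 4.7383, 5.3481)
after link 4: o_4 = (-1.7695, 8.2975, 1.7410)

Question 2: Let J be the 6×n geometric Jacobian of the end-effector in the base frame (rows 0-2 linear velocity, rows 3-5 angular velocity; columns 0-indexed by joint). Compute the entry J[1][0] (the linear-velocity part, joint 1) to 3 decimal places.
axis z_0 = ẑ; lever o_n−o_0 = (-1.7695,8.2975,1.7410)
cross product → J_v[:, 0] = (-8.2975,-1.7695,0.0000)
J_ω[:, 0] = z_0
entry J[1][0] = -1.7695

-1.769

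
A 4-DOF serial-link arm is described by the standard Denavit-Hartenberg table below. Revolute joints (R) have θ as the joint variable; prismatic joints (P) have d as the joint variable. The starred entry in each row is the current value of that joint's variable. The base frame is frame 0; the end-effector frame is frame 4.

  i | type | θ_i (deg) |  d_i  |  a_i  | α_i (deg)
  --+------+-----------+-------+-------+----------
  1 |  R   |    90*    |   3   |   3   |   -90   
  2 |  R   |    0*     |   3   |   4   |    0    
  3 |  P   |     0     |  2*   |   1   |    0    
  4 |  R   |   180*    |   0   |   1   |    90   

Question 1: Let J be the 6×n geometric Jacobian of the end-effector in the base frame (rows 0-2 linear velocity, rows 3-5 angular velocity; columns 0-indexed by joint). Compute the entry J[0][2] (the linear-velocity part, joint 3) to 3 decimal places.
-1.000

prismatic axis z_2 = (-1.0000,0.0000,0.0000)
J_v[:, 2] = z_2; J_ω[:, 2] = (0,0,0)
entry J[0][2] = -1.0000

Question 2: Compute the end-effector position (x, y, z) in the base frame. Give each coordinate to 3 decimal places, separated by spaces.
after link 1: o_1 = (0.0000, 3.0000, 3.0000)
after link 2: o_2 = (-3.0000, 7.0000, 3.0000)
after link 3: o_3 = (-5.0000, 8.0000, 3.0000)
after link 4: o_4 = (-5.0000, 7.0000, 3.0000)

-5.000 7.000 3.000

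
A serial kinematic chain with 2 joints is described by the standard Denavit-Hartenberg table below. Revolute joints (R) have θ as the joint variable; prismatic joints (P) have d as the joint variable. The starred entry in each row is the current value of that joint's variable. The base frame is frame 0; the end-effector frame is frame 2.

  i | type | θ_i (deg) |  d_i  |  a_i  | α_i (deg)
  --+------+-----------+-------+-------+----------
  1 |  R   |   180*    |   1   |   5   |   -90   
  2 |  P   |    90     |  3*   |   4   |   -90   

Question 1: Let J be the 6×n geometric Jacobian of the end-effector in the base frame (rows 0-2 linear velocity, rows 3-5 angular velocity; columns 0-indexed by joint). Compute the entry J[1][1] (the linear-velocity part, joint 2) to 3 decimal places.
-1.000

prismatic axis z_1 = (-0.0000,-1.0000,0.0000)
J_v[:, 1] = z_1; J_ω[:, 1] = (0,0,0)
entry J[1][1] = -1.0000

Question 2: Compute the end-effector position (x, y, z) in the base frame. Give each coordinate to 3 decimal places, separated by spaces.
-5.000 -3.000 -3.000

after link 1: o_1 = (-5.0000, 0.0000, 1.0000)
after link 2: o_2 = (-5.0000, -3.0000, -3.0000)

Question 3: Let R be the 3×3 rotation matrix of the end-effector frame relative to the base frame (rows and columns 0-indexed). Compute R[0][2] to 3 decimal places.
End-effector z-axis (col 2 of R) = (1.0000,-0.0000,-0.0000)
R[0][2] = 1.0000

1.000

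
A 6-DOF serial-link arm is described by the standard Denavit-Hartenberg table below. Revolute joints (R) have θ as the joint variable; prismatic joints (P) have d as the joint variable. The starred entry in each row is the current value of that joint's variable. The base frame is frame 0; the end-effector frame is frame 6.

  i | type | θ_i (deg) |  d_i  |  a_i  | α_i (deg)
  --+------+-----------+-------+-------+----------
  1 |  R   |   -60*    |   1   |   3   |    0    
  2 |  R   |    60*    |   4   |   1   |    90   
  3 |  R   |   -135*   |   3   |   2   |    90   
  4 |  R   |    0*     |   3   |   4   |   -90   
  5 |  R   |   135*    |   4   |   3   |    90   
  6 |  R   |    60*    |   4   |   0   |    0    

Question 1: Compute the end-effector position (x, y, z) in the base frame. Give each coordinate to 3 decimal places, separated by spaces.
-0.864 -9.598 -1.121

after link 1: o_1 = (1.5000, -2.5981, 1.0000)
after link 2: o_2 = (2.5000, -2.5981, 5.0000)
after link 3: o_3 = (1.0858, -5.5981, 3.5858)
after link 4: o_4 = (-3.8640, -5.5981, 2.8787)
after link 5: o_5 = (-0.8640, -9.5981, 2.8787)
after link 6: o_6 = (-0.8640, -9.5981, -1.1213)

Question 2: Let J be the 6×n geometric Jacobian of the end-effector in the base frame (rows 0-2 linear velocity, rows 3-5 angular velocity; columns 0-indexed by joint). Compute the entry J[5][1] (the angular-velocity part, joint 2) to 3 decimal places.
axis z_1 = (0.0000,0.0000,1.0000); lever o_n−o_1 = (-2.3640,-7.0000,-2.1213)
cross product → J_v[:, 1] = (7.0000,-2.3640,0.0000)
J_ω[:, 1] = z_1
entry J[5][1] = 1.0000

1.000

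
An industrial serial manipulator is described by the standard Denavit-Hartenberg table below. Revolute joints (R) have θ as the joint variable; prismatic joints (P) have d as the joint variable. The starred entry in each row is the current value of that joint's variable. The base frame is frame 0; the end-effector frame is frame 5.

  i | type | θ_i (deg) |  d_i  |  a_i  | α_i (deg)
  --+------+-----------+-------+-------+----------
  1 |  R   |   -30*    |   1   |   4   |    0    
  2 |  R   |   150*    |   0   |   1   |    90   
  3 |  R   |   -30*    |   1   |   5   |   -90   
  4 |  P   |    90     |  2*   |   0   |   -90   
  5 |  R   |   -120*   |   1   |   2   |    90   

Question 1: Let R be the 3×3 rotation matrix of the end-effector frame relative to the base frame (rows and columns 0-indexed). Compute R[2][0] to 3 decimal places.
End-effector x-axis (col 0 of R) = (0.2165,0.6250,0.7500)
R[2][0] = 0.7500

0.750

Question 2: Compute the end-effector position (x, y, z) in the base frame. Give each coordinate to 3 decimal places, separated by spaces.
after link 1: o_1 = (3.4641, -2.0000, 1.0000)
after link 2: o_2 = (2.9641, -1.1340, 1.0000)
after link 3: o_3 = (1.6651, 3.1160, -1.5000)
after link 4: o_4 = (1.1651, 3.9821, 0.2321)
after link 5: o_5 = (2.0311, 4.4821, 2.2321)

2.031 4.482 2.232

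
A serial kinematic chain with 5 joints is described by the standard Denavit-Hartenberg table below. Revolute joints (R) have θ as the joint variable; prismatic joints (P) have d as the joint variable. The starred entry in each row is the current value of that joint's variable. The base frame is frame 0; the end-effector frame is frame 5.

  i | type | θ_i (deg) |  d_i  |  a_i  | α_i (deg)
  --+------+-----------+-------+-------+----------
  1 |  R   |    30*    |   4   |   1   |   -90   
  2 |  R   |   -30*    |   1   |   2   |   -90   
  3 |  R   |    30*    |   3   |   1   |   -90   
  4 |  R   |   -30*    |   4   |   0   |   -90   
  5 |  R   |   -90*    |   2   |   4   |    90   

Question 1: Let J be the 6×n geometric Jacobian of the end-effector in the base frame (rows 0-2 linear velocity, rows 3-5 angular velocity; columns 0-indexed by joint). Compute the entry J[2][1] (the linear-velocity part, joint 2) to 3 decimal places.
-0.402

axis z_1 = (-0.5000,0.8660,0.0000); lever o_n−o_1 = (3.8122,-5.7990,-1.2321)
cross product → J_v[:, 1] = (-1.0670,-0.6160,-0.4019)
J_ω[:, 1] = z_1
entry J[2][1] = -0.4019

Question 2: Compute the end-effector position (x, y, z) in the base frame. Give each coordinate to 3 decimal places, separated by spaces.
after link 1: o_1 = (0.8660, 0.5000, 4.0000)
after link 2: o_2 = (1.8660, 2.2321, 5.0000)
after link 3: o_3 = (4.0646, 2.9240, 2.8349)
after link 4: o_4 = (4.2966, -0.9420, 1.8349)
after link 5: o_5 = (4.6782, -5.2990, 2.7679)

4.678 -5.299 2.768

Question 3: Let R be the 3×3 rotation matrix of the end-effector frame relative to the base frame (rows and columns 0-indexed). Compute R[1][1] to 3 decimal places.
End-effector y-axis (col 1 of R) = (0.0748,-0.2455,0.9665)
R[1][1] = -0.2455

-0.246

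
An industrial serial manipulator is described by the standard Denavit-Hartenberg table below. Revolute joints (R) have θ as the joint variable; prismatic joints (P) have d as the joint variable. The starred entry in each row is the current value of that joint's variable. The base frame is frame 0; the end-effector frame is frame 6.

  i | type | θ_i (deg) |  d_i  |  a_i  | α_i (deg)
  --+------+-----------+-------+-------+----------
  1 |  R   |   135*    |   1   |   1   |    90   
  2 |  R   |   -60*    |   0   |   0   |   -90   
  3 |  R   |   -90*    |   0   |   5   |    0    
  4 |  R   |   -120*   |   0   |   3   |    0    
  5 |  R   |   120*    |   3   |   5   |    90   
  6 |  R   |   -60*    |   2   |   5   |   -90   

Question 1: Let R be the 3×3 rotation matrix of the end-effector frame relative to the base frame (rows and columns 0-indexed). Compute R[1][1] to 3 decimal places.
End-effector y-axis (col 1 of R) = (-0.3536,0.3536,-0.8660)
R[1][1] = 0.3536

0.354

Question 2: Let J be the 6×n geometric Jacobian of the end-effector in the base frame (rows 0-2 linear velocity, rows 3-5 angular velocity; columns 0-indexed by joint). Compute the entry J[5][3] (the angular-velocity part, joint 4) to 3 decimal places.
axis z_3 = (-0.6124,0.6124,0.5000); lever o_n−o_3 = (6.6828,1.8024,3.3170)
cross product → J_v[:, 3] = (1.1300,5.3727,-5.1962)
J_ω[:, 3] = z_3
entry J[5][3] = 0.5000

0.500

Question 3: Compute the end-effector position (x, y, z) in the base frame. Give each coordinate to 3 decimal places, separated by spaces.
after link 1: o_1 = (-0.7071, 0.7071, 1.0000)
after link 2: o_2 = (-0.7071, 0.7071, 1.0000)
after link 3: o_3 = (2.8284, 4.2426, 1.0000)
after link 4: o_4 = (2.6863, 2.2634, 3.2500)
after link 5: o_5 = (4.3847, 7.6361, 4.7500)
after link 6: o_6 = (9.5113, 6.0451, 4.3170)

9.511 6.045 4.317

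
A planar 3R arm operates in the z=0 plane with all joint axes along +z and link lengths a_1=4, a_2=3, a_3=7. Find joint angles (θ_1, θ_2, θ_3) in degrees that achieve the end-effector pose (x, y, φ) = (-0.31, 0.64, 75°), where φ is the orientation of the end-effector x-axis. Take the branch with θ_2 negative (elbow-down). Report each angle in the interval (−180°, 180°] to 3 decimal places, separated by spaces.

-90.008 -44.987 -150.004

wrist centre = target − a_3·(cos φ, sin φ) = (-2.1217, -6.1215)
cos θ_2 = (41.9743−4²−3²)/(2·4·3) = 0.7073; θ_2 = -44.9875° (elbow-down)
β = atan2(-6.1215,-2.1217) = -109.1166°; ψ = atan2(-2.1209,6.1218) = -19.1083°
θ_1 = β − ψ = -90.0082°
θ_3 = φ − θ_1 − θ_2 = -150.0043° (wrapped to (-180°,180°])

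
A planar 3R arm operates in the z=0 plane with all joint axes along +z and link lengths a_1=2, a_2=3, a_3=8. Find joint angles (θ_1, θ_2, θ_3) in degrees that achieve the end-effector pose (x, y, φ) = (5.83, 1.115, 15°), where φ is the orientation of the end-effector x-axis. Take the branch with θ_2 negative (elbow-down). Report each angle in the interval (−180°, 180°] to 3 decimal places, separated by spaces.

wrist centre = target − a_3·(cos φ, sin φ) = (-1.8974, -0.9556)
cos θ_2 = (4.5132−2²−3²)/(2·2·3) = -0.7072; θ_2 = -135.0100° (elbow-down)
β = atan2(-0.9556,-1.8974) = -153.2697°; ψ = atan2(-2.1209,-0.1217) = -93.2838°
θ_1 = β − ψ = -59.9859°
θ_3 = φ − θ_1 − θ_2 = -150.0040° (wrapped to (-180°,180°])

-59.986 -135.010 -150.004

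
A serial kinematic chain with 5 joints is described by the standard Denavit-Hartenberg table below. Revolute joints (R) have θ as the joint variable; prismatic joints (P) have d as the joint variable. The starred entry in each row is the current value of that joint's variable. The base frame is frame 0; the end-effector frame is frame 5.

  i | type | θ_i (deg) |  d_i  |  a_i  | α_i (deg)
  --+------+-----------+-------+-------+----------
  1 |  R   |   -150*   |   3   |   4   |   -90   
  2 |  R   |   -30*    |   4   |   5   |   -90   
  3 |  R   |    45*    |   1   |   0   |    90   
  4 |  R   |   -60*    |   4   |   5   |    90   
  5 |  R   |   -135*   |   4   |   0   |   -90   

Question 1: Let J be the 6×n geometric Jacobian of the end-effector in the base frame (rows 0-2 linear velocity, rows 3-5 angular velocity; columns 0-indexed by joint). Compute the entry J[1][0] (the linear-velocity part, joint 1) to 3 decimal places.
-2.761

axis z_0 = ẑ; lever o_n−o_0 = (-2.7610,-10.2661,11.1894)
cross product → J_v[:, 0] = (10.2661,-2.7610,0.0000)
J_ω[:, 0] = z_0
entry J[1][0] = -2.7610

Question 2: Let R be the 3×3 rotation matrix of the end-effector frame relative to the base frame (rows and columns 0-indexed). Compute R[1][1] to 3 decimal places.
0.140

End-effector y-axis (col 1 of R) = (-0.9820,0.1402,-0.1268)
R[1][1] = 0.1402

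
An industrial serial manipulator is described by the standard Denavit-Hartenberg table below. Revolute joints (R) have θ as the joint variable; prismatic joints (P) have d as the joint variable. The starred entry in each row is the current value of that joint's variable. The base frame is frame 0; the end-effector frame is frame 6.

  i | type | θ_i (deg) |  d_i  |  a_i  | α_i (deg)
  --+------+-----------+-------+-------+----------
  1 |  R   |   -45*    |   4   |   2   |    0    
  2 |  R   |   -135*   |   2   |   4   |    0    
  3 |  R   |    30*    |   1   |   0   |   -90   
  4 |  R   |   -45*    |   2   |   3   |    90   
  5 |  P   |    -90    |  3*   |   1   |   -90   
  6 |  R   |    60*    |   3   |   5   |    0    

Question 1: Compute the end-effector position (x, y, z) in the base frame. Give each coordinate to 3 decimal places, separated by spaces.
-7.825 -2.707 10.302

after link 1: o_1 = (1.4142, -1.4142, 4.0000)
after link 2: o_2 = (-2.5858, -1.4142, 6.0000)
after link 3: o_3 = (-2.5858, -1.4142, 7.0000)
after link 4: o_4 = (-3.4229, -4.2069, 9.1213)
after link 5: o_5 = (-2.0858, -2.2802, 11.2426)
after link 6: o_6 = (-7.8246, -2.7068, 10.3021)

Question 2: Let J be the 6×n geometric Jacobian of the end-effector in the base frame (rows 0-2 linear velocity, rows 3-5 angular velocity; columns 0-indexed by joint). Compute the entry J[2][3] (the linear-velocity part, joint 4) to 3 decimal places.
-5.183

axis z_3 = (0.5000,-0.8660,0.0000); lever o_n−o_3 = (-5.2388,-1.2926,3.3021)
cross product → J_v[:, 3] = (-2.8597,-1.6510,-5.1832)
J_ω[:, 3] = z_3
entry J[2][3] = -5.1832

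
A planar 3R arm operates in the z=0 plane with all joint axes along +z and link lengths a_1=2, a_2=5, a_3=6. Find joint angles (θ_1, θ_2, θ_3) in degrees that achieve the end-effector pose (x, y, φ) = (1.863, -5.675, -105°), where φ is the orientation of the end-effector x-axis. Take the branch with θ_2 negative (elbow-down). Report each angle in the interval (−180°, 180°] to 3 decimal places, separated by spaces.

134.979 -149.980 -89.999

wrist centre = target − a_3·(cos φ, sin φ) = (3.4159, 0.1206)
cos θ_2 = (11.6830−2²−5²)/(2·2·5) = -0.8658; θ_2 = -149.9799° (elbow-down)
β = atan2(0.1206,3.4159) = 2.0213°; ψ = atan2(-2.5015,-2.3292) = -132.9576°
θ_1 = β − ψ = 134.9789°
θ_3 = φ − θ_1 − θ_2 = -89.9990° (wrapped to (-180°,180°])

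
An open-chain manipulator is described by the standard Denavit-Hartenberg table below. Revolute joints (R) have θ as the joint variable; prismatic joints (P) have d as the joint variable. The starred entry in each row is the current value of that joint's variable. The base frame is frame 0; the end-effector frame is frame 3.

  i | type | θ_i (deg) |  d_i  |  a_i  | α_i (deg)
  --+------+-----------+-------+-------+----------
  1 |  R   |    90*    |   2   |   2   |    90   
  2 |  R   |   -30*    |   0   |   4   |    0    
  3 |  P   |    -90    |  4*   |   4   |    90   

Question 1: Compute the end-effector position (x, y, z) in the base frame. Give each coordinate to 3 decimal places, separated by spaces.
after link 1: o_1 = (0.0000, 2.0000, 2.0000)
after link 2: o_2 = (0.0000, 5.4641, 0.0000)
after link 3: o_3 = (4.0000, 3.4641, -3.4641)

4.000 3.464 -3.464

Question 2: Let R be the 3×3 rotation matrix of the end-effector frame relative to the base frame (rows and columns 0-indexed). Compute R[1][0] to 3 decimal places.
-0.500

End-effector x-axis (col 0 of R) = (0.0000,-0.5000,-0.8660)
R[1][0] = -0.5000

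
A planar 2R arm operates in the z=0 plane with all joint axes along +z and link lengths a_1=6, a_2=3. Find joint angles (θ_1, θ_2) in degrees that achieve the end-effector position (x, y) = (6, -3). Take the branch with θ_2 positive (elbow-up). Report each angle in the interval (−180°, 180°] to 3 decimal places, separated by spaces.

-53.130 90.000

cos θ_2 = (45.0000−6²−3²)/(2·6·3) = 0.0000; θ_2 = 90.0000° (elbow-up)
β = atan2(-3.0000,6.0000) = -26.5651°; ψ = atan2(3.0000,6.0000) = 26.5651°
θ_1 = β − ψ = -53.1301°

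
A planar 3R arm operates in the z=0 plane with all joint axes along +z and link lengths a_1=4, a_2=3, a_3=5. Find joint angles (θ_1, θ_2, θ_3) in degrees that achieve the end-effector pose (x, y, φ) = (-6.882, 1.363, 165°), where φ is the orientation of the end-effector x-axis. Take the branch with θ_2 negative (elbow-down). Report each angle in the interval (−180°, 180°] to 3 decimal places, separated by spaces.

-134.985 -149.992 89.977

wrist centre = target − a_3·(cos φ, sin φ) = (-2.0524, 0.0689)
cos θ_2 = (4.2170−4²−3²)/(2·4·3) = -0.8660; θ_2 = -149.9924° (elbow-down)
β = atan2(0.0689,-2.0524) = 178.0771°; ψ = atan2(-1.5003,1.4021) = -46.9382°
θ_1 = β − ψ = 225.0153°
θ_3 = φ − θ_1 − θ_2 = 89.9771° (wrapped to (-180°,180°])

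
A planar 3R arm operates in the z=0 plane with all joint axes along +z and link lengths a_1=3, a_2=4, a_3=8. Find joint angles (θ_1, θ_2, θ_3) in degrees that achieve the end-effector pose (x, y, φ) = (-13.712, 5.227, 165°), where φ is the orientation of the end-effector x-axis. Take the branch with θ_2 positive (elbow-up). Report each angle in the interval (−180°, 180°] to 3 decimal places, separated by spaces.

134.983 30.029 -0.012

wrist centre = target − a_3·(cos φ, sin φ) = (-5.9846, 3.1564)
cos θ_2 = (45.7785−3²−4²)/(2·3·4) = 0.8658; θ_2 = 30.0291° (elbow-up)
β = atan2(3.1564,-5.9846) = 152.1915°; ψ = atan2(2.0018,6.4631) = 17.2089°
θ_1 = β − ψ = 134.9827°
θ_3 = φ − θ_1 − θ_2 = -0.0117° (wrapped to (-180°,180°])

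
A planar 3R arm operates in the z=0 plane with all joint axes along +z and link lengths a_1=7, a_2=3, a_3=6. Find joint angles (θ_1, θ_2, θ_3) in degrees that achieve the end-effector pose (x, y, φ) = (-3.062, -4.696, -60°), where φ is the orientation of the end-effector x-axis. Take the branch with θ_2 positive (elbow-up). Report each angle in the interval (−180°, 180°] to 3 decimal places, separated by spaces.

149.999 120.003 29.998

wrist centre = target − a_3·(cos φ, sin φ) = (-6.0620, 0.5002)
cos θ_2 = (36.9980−7²−3²)/(2·7·3) = -0.5000; θ_2 = 120.0032° (elbow-up)
β = atan2(0.5002,-6.0620) = 175.2834°; ψ = atan2(2.5980,5.4999) = 25.2849°
θ_1 = β − ψ = 149.9986°
θ_3 = φ − θ_1 − θ_2 = 29.9983° (wrapped to (-180°,180°])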